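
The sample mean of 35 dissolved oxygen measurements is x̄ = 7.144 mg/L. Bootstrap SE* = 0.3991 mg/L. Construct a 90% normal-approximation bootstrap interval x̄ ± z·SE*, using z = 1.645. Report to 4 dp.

Margin = 1.645 × 0.3991 = 0.65652
Interval: 7.144 ± 0.65652

(6.4875, 7.8005)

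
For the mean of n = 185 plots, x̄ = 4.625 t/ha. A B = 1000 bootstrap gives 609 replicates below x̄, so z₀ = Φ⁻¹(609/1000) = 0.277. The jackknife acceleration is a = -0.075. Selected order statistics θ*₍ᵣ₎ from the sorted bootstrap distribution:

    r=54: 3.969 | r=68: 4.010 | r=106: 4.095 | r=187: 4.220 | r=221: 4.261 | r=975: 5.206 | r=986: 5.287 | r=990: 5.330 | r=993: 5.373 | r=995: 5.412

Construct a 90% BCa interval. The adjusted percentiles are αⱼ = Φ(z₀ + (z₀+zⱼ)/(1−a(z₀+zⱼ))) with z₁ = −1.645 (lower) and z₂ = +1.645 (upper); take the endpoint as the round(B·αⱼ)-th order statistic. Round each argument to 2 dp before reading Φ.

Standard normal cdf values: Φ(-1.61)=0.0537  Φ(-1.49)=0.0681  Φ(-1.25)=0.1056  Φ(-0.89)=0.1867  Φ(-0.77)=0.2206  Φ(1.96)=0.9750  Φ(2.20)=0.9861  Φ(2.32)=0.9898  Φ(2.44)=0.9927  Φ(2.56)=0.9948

Lower: z₀ + z₁ = 0.277 + (-1.645) = -1.368; 1 − a(z₀+z₁) = 1 − (-0.075)(-1.368) = 0.8974; argument = 0.277 + (-1.368)/0.8974 = -1.2474 → -1.25.
α₁ = Φ(-1.25) = 0.1056; rank = round(1000 × 0.1056) = 106; θ*₍106₎ = 4.095.
Upper: z₀ + z₂ = 1.922; 1 − a(z₀+z₂) = 1.1442; argument = 1.9568 → 1.96; α₂ = 0.9750; rank = 975; θ*₍975₎ = 5.206.

(4.095, 5.206)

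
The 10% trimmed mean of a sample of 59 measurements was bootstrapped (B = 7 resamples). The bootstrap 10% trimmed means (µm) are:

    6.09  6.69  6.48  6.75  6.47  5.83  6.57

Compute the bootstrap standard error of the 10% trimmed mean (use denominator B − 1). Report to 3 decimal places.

SE* = 0.333

Bootstrap SE is the standard deviation of the 7 replicate 10% trimmed means.
Mean of replicates: (6.09 + 6.69 + 6.48 + 6.75 + 6.47 + 5.83 + 6.57) / 7 = 44.8800 / 7 = 6.4114
Sum of squared deviations: (−0.3214)² + (+0.2786)² + (+0.0686)² + (+0.3386)² + (+0.0586)² + (−0.5814)² + (+0.1586)² = 0.6669
Variance = 0.6669 / 6 = 0.1111
SE* = √0.1111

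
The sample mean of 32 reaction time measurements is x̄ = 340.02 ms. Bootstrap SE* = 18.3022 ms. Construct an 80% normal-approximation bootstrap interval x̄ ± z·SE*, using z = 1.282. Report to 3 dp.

Margin = 1.282 × 18.3022 = 23.4634
Interval: 340.02 ± 23.4634

(316.557, 363.483)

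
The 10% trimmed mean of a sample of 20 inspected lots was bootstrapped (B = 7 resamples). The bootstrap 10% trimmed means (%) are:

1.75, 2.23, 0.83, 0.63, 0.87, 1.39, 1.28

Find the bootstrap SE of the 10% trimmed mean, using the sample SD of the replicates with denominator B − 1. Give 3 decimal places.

Bootstrap SE is the standard deviation of the 7 replicate 10% trimmed means.
Mean of replicates: (1.75 + 2.23 + 0.83 + 0.63 + 0.87 + 1.39 + 1.28) / 7 = 8.9800 / 7 = 1.2829
Sum of squared deviations: (+0.4671)² + (+0.9471)² + (−0.4529)² + (−0.6529)² + (−0.4129)² + (+0.1071)² + (−0.0029)² = 1.9285
Variance = 1.9285 / 6 = 0.3214
SE* = √0.3214

SE* = 0.567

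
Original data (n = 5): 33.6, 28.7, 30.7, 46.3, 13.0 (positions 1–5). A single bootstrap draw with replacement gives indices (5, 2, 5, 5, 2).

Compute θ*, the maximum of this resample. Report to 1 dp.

Resample values: 13.0, 28.7, 13.0, 13.0, 28.7.
Maximum = 28.7

θ* = 28.7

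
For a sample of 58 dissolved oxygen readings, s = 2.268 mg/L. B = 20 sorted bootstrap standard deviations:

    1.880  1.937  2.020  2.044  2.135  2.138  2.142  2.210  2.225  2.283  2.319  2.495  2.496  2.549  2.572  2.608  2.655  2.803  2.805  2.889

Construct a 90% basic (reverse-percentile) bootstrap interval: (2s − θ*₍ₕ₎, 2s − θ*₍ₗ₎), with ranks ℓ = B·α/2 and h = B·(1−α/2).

(1.731, 2.656)

Percentile endpoints at ranks 1 and 19: θ*₍1₎ = 1.880, θ*₍19₎ = 2.805.
Basic interval reflects these around s:
  lower = 2 × 2.268 − 2.805 = 1.731
  upper = 2 × 2.268 − 1.880 = 2.656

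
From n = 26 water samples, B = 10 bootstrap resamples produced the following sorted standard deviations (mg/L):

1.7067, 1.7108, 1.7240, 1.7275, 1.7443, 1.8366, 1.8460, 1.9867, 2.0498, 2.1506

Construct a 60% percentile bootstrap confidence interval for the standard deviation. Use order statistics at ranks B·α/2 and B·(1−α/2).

(1.7108, 1.9867)

α = 0.40; lower rank = 10 × 0.200 = 2; upper rank = 10 × 0.800 = 8.
The 2nd smallest replicate is 1.7108; the 8th is 1.9867.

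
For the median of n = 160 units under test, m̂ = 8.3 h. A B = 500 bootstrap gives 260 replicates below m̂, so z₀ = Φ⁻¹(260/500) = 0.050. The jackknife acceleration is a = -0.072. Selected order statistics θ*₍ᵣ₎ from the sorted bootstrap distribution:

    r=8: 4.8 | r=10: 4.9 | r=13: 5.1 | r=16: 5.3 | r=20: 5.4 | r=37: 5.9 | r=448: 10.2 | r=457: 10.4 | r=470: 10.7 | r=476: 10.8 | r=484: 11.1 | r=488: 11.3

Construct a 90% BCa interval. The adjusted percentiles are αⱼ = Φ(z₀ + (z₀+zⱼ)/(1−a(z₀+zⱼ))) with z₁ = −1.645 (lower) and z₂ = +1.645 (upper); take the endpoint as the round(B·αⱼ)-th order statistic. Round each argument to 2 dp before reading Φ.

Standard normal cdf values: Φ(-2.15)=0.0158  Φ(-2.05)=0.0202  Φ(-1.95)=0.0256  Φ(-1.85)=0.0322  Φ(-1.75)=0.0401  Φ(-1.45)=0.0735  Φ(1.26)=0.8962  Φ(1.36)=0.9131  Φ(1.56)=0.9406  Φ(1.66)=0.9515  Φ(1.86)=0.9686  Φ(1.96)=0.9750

(5.4, 10.7)

Lower: z₀ + z₁ = 0.050 + (-1.645) = -1.595; 1 − a(z₀+z₁) = 1 − (-0.072)(-1.595) = 0.8852; argument = 0.050 + (-1.595)/0.8852 = -1.7519 → -1.75.
α₁ = Φ(-1.75) = 0.0401; rank = round(500 × 0.0401) = 20; θ*₍20₎ = 5.4.
Upper: z₀ + z₂ = 1.695; 1 − a(z₀+z₂) = 1.1220; argument = 1.5606 → 1.56; α₂ = 0.9406; rank = 470; θ*₍470₎ = 10.7.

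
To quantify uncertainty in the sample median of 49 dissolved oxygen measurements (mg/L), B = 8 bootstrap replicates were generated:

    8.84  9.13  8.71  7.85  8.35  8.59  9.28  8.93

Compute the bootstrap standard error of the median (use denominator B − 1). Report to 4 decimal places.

Bootstrap SE is the standard deviation of the 8 replicate medians.
Mean of replicates: (8.84 + 9.13 + 8.71 + 7.85 + 8.35 + 8.59 + 9.28 + 8.93) / 8 = 69.68000 / 8 = 8.71000
Sum of squared deviations: (+0.13000)² + (+0.42000)² + (+0.00000)² + (−0.86000)² + (−0.36000)² + (−0.12000)² + (+0.57000)² + (+0.22000)² = 1.45020
Variance = 1.45020 / 7 = 0.20717
SE* = √0.20717

SE* = 0.4552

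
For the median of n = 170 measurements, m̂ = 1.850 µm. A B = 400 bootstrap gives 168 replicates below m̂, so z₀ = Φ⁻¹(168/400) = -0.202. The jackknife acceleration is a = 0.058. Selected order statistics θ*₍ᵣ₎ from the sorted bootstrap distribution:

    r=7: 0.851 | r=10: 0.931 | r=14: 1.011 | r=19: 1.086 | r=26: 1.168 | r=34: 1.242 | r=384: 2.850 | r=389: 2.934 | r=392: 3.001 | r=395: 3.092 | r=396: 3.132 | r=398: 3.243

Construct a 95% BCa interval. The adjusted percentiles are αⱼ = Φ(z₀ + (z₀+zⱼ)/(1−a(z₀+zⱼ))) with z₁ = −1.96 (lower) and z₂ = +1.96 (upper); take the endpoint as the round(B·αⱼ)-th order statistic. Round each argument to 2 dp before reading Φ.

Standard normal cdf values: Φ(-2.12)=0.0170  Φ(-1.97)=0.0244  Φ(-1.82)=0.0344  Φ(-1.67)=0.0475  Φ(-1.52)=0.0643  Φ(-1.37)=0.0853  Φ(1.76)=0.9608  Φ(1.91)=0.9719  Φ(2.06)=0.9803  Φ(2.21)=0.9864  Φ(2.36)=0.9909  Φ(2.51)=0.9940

(0.851, 2.850)

Lower: z₀ + z₁ = -0.202 + (-1.960) = -2.162; 1 − a(z₀+z₁) = 1 − (0.058)(-2.162) = 1.1254; argument = -0.202 + (-2.162)/1.1254 = -2.1231 → -2.12.
α₁ = Φ(-2.12) = 0.0170; rank = round(400 × 0.0170) = 7; θ*₍7₎ = 0.851.
Upper: z₀ + z₂ = 1.758; 1 − a(z₀+z₂) = 0.8980; argument = 1.7556 → 1.76; α₂ = 0.9608; rank = 384; θ*₍384₎ = 2.850.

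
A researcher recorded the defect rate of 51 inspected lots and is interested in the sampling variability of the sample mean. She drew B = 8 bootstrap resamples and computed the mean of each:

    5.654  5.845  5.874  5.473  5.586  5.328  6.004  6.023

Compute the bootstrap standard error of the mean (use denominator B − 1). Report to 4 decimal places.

SE* = 0.2532

Bootstrap SE is the standard deviation of the 8 replicate means.
Mean of replicates: (5.654 + 5.845 + 5.874 + 5.473 + 5.586 + 5.328 + 6.004 + 6.023) / 8 = 45.78700 / 8 = 5.72337
Sum of squared deviations: (−0.06937)² + (+0.12162)² + (+0.15062)² + (−0.25038)² + (−0.13737)² + (−0.39537)² + (+0.28062)² + (+0.29962)² = 0.44870
Variance = 0.44870 / 7 = 0.06410
SE* = √0.06410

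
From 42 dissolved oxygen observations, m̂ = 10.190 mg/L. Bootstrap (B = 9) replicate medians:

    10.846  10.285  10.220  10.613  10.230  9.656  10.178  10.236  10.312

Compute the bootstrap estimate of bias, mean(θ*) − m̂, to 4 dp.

mean(θ*) = (10.846 + 10.285 + 10.220 + 10.613 + 10.230 + 9.656 + 10.178 + 10.236 + 10.312) / 9 = 10.28622
bias = 10.28622 − 10.190

bias = +0.0962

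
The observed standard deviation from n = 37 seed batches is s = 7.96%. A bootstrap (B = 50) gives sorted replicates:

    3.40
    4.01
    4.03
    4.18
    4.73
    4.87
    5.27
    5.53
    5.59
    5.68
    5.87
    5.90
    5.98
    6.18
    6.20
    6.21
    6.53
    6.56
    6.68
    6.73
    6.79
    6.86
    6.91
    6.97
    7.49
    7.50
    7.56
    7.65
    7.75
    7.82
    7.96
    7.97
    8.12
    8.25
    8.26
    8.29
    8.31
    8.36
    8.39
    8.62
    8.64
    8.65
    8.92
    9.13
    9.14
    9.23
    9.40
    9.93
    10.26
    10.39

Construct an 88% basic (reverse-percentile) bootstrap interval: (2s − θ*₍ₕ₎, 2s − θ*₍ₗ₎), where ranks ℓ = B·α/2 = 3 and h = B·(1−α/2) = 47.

Percentile endpoints at ranks 3 and 47: θ*₍3₎ = 4.03, θ*₍47₎ = 9.40.
Basic interval reflects these around s:
  lower = 2 × 7.96 − 9.40 = 6.52
  upper = 2 × 7.96 − 4.03 = 11.89

(6.52, 11.89)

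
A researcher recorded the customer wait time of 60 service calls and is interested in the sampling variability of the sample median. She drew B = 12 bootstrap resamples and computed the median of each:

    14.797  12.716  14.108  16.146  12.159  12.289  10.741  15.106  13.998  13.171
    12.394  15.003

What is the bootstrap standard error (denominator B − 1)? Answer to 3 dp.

SE* = 1.565

Bootstrap SE is the standard deviation of the 12 replicate medians.
Mean of replicates: (14.797 + 12.716 + 14.108 + 16.146 + 12.159 + 12.289 + 10.741 + 15.106 + 13.998 + 13.171 + 12.394 + 15.003) / 12 = 162.6280 / 12 = 13.5523
Sum of squared deviations: (+1.2447)² + (−0.8363)² + (+0.5557)² + (+2.5937)² + (−1.3933)² + (−1.2633)² + (−2.8113)² + (+1.5537)² + (+0.4457)² + (−0.3813)² + (−1.1583)² + (+1.4507)² = 26.9296
Variance = 26.9296 / 11 = 2.4481
SE* = √2.4481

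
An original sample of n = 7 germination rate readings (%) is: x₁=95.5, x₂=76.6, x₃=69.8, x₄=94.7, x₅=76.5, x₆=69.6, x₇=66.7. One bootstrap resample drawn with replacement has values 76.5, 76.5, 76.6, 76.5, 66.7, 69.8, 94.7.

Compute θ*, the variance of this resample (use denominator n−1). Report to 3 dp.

θ* = 78.620

Mean = 76.7571; sum of squared deviations = 471.7171
s² = 471.7171 / 6 = 78.6195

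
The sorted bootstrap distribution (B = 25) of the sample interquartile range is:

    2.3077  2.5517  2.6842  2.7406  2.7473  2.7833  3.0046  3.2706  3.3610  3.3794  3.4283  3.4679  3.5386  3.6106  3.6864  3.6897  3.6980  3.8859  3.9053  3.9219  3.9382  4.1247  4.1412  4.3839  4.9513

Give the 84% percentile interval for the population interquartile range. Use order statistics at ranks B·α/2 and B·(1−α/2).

α = 0.16; lower rank = 25 × 0.080 = 2; upper rank = 25 × 0.920 = 23.
The 2nd smallest replicate is 2.5517; the 23rd is 4.1412.

(2.5517, 4.1412)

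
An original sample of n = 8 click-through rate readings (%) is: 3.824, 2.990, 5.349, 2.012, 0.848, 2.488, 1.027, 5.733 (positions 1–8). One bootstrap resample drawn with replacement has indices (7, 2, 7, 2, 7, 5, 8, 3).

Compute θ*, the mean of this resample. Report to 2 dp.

θ* = 2.62

Resample values: 1.027, 2.990, 1.027, 2.990, 1.027, 0.848, 5.733, 5.349.
Mean = (1.027 + 2.990 + 1.027 + 2.990 + 1.027 + 0.848 + 5.733 + 5.349) / 8 = 20.9910 / 8 = 2.62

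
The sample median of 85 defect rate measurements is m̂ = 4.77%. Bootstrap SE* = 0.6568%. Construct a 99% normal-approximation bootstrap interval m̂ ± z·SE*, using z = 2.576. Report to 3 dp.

(3.078, 6.462)

Margin = 2.576 × 0.6568 = 1.6919
Interval: 4.77 ± 1.6919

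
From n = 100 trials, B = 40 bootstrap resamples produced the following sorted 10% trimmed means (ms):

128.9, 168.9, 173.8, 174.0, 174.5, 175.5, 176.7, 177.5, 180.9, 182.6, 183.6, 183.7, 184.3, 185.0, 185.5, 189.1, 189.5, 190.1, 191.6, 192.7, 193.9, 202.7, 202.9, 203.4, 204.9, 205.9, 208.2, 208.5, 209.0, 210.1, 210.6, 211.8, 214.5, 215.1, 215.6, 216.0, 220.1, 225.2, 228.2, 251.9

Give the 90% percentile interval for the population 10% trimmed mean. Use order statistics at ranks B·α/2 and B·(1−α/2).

α = 0.10; lower rank = 40 × 0.050 = 2; upper rank = 40 × 0.950 = 38.
The 2nd smallest replicate is 168.9; the 38th is 225.2.

(168.9, 225.2)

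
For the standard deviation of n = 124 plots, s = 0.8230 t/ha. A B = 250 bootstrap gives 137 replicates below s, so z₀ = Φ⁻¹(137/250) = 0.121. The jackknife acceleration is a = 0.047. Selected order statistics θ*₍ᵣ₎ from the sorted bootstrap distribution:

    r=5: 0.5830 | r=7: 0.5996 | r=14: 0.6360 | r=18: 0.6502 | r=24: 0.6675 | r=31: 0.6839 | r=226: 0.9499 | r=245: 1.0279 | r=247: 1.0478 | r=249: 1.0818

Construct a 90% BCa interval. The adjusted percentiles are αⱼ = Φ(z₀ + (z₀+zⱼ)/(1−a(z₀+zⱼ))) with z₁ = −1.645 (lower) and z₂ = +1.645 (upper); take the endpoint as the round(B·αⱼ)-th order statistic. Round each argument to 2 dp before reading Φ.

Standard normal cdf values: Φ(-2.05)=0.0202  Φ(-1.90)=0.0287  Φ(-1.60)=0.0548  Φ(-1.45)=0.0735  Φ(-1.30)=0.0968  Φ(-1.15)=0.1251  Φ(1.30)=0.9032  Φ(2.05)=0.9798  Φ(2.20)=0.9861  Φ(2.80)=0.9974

Lower: z₀ + z₁ = 0.121 + (-1.645) = -1.524; 1 − a(z₀+z₁) = 1 − (0.047)(-1.524) = 1.0716; argument = 0.121 + (-1.524)/1.0716 = -1.3011 → -1.30.
α₁ = Φ(-1.30) = 0.0968; rank = round(250 × 0.0968) = 24; θ*₍24₎ = 0.6675.
Upper: z₀ + z₂ = 1.766; 1 − a(z₀+z₂) = 0.9170; argument = 2.0468 → 2.05; α₂ = 0.9798; rank = 245; θ*₍245₎ = 1.0279.

(0.6675, 1.0279)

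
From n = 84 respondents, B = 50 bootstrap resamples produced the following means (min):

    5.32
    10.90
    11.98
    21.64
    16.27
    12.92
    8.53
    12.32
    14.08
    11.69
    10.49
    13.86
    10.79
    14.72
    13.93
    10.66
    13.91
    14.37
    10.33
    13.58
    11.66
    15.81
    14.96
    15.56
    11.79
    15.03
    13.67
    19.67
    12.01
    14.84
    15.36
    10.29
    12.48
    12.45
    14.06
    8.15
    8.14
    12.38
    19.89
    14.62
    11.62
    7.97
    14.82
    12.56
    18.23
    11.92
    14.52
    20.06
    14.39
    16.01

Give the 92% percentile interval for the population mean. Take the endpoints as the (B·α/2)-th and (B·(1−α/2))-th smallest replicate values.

Sorted replicates: 5.32, 7.97, 8.14, 8.15, 8.53, 10.29, 10.33, 10.49, 10.66, 10.79, 10.90, 11.62, 11.66, 11.69, 11.79, 11.92, 11.98, 12.01, 12.32, 12.38, 12.45, 12.48, 12.56, 12.92, 13.58, 13.67, 13.86, 13.91, 13.93, 14.06, 14.08, 14.37, 14.39, 14.52, 14.62, 14.72, 14.82, 14.84, 14.96, 15.03, 15.36, 15.56, 15.81, 16.01, 16.27, 18.23, 19.67, 19.89, 20.06, 21.64
α = 0.08; lower rank = 50 × 0.040 = 2; upper rank = 50 × 0.960 = 48.
The 2nd smallest replicate is 7.97; the 48th is 19.89.

(7.97, 19.89)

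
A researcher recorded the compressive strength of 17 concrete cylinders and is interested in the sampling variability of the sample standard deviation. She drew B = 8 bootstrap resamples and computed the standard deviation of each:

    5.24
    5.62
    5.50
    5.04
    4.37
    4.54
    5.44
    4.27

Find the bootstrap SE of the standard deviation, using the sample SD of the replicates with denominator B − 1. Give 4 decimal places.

SE* = 0.5383

Bootstrap SE is the standard deviation of the 8 replicate standard deviations.
Mean of replicates: (5.24 + 5.62 + 5.50 + 5.04 + 4.37 + 4.54 + 5.44 + 4.27) / 8 = 40.02000 / 8 = 5.00250
Sum of squared deviations: (+0.23750)² + (+0.61750)² + (+0.49750)² + (+0.03750)² + (−0.63250)² + (−0.46250)² + (+0.43750)² + (−0.73250)² = 2.02855
Variance = 2.02855 / 7 = 0.28979
SE* = √0.28979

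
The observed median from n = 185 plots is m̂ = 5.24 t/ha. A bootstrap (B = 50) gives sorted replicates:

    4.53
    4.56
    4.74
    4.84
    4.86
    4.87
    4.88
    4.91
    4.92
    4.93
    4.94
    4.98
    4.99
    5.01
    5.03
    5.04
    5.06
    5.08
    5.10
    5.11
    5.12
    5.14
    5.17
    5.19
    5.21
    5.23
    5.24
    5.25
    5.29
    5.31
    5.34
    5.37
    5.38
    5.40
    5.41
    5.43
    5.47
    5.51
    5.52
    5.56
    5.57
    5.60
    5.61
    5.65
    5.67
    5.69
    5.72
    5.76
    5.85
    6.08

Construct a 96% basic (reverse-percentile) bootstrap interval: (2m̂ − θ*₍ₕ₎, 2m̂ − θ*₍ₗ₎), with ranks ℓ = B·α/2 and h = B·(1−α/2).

Percentile endpoints at ranks 1 and 49: θ*₍1₎ = 4.53, θ*₍49₎ = 5.85.
Basic interval reflects these around m̂:
  lower = 2 × 5.24 − 5.85 = 4.63
  upper = 2 × 5.24 − 4.53 = 5.95

(4.63, 5.95)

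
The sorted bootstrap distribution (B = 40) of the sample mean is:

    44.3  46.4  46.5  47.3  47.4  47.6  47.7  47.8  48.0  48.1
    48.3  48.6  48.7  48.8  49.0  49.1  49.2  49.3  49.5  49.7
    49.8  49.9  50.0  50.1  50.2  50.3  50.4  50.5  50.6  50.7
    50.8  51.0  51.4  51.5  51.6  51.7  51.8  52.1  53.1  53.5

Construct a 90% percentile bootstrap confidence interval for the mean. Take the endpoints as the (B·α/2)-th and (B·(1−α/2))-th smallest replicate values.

α = 0.10; lower rank = 40 × 0.050 = 2; upper rank = 40 × 0.950 = 38.
The 2nd smallest replicate is 46.4; the 38th is 52.1.

(46.4, 52.1)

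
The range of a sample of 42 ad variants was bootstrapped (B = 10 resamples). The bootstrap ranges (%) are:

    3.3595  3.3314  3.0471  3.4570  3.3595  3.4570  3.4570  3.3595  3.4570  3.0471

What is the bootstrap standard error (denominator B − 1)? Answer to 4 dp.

Bootstrap SE is the standard deviation of the 10 replicate ranges.
Mean of replicates: (3.3595 + 3.3314 + 3.0471 + 3.4570 + 3.3595 + 3.4570 + 3.4570 + 3.3595 + 3.4570 + 3.0471) / 10 = 33.33210 / 10 = 3.33321
Sum of squared deviations: (+0.02629)² + (−0.00181)² + (−0.28611)² + (+0.12379)² + (+0.02629)² + (+0.12379)² + (+0.12379)² + (+0.02629)² + (+0.12379)² + (−0.28611)² = 0.22709
Variance = 0.22709 / 9 = 0.02523
SE* = √0.02523

SE* = 0.1588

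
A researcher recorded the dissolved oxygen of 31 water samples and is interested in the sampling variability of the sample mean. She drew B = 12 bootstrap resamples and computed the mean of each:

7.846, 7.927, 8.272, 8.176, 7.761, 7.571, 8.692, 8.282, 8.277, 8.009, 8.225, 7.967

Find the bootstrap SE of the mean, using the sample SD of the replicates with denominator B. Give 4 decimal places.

Bootstrap SE is the standard deviation of the 12 replicate means.
Mean of replicates: (7.846 + 7.927 + 8.272 + 8.176 + 7.761 + 7.571 + 8.692 + 8.282 + 8.277 + 8.009 + 8.225 + 7.967) / 12 = 97.00500 / 12 = 8.08375
Sum of squared deviations: (−0.23775)² + (−0.15675)² + (+0.18825)² + (+0.09225)² + (−0.32275)² + (−0.51275)² + (+0.60825)² + (+0.19825)² + (+0.19325)² + (−0.07475)² + (+0.14125)² + (−0.11675)² = 0.97791
Variance = 0.97791 / 12 = 0.08149
SE* = √0.08149

SE* = 0.2855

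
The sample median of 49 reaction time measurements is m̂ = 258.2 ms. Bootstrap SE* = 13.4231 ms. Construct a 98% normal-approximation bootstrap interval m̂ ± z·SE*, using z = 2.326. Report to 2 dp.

(226.98, 289.42)

Margin = 2.326 × 13.4231 = 31.222
Interval: 258.2 ± 31.222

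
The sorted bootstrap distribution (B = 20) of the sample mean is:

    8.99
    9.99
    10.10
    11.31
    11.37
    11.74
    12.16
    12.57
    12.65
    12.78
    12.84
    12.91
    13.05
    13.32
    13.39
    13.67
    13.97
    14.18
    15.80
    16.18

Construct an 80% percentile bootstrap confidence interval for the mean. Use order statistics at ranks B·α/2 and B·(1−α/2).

α = 0.20; lower rank = 20 × 0.100 = 2; upper rank = 20 × 0.900 = 18.
The 2nd smallest replicate is 9.99; the 18th is 14.18.

(9.99, 14.18)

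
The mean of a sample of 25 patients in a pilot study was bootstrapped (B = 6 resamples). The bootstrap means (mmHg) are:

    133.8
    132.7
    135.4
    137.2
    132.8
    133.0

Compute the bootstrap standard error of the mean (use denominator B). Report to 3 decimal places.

SE* = 1.645

Bootstrap SE is the standard deviation of the 6 replicate means.
Mean of replicates: (133.8 + 132.7 + 135.4 + 137.2 + 132.8 + 133.0) / 6 = 804.9000 / 6 = 134.1500
Sum of squared deviations: (−0.3500)² + (−1.4500)² + (+1.2500)² + (+3.0500)² + (−1.3500)² + (−1.1500)² = 16.2350
Variance = 16.2350 / 6 = 2.7058
SE* = √2.7058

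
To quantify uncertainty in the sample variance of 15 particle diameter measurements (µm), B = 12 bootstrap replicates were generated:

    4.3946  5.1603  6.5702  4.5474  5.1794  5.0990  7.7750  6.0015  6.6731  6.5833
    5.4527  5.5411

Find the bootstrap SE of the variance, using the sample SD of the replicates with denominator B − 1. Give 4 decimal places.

SE* = 0.9952

Bootstrap SE is the standard deviation of the 12 replicate variances.
Mean of replicates: (4.3946 + 5.1603 + 6.5702 + 4.5474 + 5.1794 + 5.0990 + 7.7750 + 6.0015 + 6.6731 + 6.5833 + 5.4527 + 5.5411) / 12 = 68.97760 / 12 = 5.74813
Sum of squared deviations: (−1.35353)² + (−0.58783)² + (+0.82207)² + (−1.20073)² + (−0.56873)² + (−0.64913)² + (+2.02687)² + (+0.25337)² + (+0.92497)² + (+0.83517)² + (−0.29543)² + (−0.20703)² = 10.89558
Variance = 10.89558 / 11 = 0.99051
SE* = √0.99051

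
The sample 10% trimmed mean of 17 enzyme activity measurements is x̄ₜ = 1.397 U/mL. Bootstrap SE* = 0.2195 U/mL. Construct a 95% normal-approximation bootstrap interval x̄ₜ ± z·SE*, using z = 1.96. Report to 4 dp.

(0.9668, 1.8272)

Margin = 1.96 × 0.2195 = 0.43022
Interval: 1.397 ± 0.43022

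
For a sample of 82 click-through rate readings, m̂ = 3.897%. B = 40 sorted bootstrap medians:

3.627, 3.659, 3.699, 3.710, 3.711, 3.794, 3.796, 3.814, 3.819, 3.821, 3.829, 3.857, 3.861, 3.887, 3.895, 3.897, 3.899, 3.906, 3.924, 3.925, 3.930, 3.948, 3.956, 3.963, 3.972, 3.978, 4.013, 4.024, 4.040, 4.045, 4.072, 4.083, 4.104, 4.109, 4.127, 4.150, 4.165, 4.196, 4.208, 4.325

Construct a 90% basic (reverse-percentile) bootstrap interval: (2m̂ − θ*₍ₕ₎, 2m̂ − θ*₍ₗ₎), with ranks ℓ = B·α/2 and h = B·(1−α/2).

Percentile endpoints at ranks 2 and 38: θ*₍2₎ = 3.659, θ*₍38₎ = 4.196.
Basic interval reflects these around m̂:
  lower = 2 × 3.897 − 4.196 = 3.598
  upper = 2 × 3.897 − 3.659 = 4.135

(3.598, 4.135)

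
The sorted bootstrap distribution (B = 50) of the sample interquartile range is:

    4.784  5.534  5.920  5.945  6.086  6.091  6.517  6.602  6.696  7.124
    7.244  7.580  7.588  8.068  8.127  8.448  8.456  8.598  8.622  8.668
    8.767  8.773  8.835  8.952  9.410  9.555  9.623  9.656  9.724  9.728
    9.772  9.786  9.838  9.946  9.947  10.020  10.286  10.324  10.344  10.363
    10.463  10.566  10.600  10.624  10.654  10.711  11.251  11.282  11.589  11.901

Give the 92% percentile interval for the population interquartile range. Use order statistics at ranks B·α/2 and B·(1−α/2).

(5.534, 11.282)

α = 0.08; lower rank = 50 × 0.040 = 2; upper rank = 50 × 0.960 = 48.
The 2nd smallest replicate is 5.534; the 48th is 11.282.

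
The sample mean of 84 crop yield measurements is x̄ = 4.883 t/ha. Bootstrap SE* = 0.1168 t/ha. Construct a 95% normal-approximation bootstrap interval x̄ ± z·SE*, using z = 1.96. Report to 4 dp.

Margin = 1.96 × 0.1168 = 0.22893
Interval: 4.883 ± 0.22893

(4.6541, 5.1119)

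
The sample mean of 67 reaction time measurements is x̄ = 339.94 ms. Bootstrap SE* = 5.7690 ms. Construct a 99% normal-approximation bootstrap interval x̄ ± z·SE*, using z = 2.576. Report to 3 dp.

(325.079, 354.801)

Margin = 2.576 × 5.7690 = 14.8609
Interval: 339.94 ± 14.8609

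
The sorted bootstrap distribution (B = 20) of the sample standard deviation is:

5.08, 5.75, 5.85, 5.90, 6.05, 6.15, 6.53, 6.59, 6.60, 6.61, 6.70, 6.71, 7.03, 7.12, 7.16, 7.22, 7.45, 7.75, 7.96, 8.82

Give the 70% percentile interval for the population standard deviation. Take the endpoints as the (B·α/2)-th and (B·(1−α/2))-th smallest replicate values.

α = 0.30; lower rank = 20 × 0.150 = 3; upper rank = 20 × 0.850 = 17.
The 3rd smallest replicate is 5.85; the 17th is 7.45.

(5.85, 7.45)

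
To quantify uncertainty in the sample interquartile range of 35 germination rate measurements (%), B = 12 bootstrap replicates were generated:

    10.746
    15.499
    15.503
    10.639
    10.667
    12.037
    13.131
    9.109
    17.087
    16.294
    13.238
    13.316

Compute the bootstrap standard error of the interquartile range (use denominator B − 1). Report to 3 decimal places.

Bootstrap SE is the standard deviation of the 12 replicate interquartile ranges.
Mean of replicates: (10.746 + 15.499 + 15.503 + 10.639 + 10.667 + 12.037 + 13.131 + 9.109 + 17.087 + 16.294 + 13.238 + 13.316) / 12 = 157.2660 / 12 = 13.1055
Sum of squared deviations: (−2.3595)² + (+2.3935)² + (+2.3975)² + (−2.4665)² + (−2.4385)² + (−1.0685)² + (+0.0255)² + (−3.9965)² + (+3.9815)² + (+3.1885)² + (+0.1325)² + (+0.2105)² = 72.2691
Variance = 72.2691 / 11 = 6.5699
SE* = √6.5699

SE* = 2.563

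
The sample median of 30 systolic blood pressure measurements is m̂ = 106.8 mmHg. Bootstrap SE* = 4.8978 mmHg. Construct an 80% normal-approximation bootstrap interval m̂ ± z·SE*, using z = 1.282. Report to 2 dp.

(100.52, 113.08)

Margin = 1.282 × 4.8978 = 6.279
Interval: 106.8 ± 6.279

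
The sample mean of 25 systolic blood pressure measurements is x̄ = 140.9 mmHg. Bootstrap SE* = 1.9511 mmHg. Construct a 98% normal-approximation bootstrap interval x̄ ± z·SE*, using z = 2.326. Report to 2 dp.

Margin = 2.326 × 1.9511 = 4.538
Interval: 140.9 ± 4.538

(136.36, 145.44)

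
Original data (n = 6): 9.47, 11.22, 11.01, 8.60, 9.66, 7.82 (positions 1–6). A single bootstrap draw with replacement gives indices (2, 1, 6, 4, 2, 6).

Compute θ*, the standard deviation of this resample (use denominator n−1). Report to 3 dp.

Resample values: 11.22, 9.47, 7.82, 8.60, 11.22, 7.82.
Mean = 9.3583; sum of squared deviations = 12.2521
s² = 12.2521 / 5 = 2.4504
s = √2.4504 = 1.565

θ* = 1.565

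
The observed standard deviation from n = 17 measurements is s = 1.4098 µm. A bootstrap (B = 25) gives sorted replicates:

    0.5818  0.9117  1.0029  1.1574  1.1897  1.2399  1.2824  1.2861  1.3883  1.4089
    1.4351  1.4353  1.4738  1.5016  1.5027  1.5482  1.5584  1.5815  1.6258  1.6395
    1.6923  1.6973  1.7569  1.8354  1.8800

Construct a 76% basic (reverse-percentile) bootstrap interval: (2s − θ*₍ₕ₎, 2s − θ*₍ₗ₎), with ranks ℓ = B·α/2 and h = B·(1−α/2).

(1.1223, 1.8167)

Percentile endpoints at ranks 3 and 22: θ*₍3₎ = 1.0029, θ*₍22₎ = 1.6973.
Basic interval reflects these around s:
  lower = 2 × 1.4098 − 1.6973 = 1.1223
  upper = 2 × 1.4098 − 1.0029 = 1.8167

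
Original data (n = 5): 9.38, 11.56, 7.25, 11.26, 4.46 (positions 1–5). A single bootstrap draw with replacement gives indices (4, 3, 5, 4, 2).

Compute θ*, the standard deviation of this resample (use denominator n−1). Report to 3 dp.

Resample values: 11.26, 7.25, 4.46, 11.26, 11.56.
Mean = 9.1580; sum of squared deviations = 40.3181
s² = 40.3181 / 4 = 10.0795
s = √10.0795 = 3.175

θ* = 3.175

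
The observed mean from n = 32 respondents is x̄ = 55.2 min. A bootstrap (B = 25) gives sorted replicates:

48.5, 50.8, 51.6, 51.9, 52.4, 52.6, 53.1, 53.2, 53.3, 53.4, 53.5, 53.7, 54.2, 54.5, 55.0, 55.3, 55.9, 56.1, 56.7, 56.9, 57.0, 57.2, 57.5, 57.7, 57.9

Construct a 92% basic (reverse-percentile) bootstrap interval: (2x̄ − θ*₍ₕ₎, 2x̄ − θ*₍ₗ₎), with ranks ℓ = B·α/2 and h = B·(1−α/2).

Percentile endpoints at ranks 1 and 24: θ*₍1₎ = 48.5, θ*₍24₎ = 57.7.
Basic interval reflects these around x̄:
  lower = 2 × 55.2 − 57.7 = 52.7
  upper = 2 × 55.2 − 48.5 = 61.9

(52.7, 61.9)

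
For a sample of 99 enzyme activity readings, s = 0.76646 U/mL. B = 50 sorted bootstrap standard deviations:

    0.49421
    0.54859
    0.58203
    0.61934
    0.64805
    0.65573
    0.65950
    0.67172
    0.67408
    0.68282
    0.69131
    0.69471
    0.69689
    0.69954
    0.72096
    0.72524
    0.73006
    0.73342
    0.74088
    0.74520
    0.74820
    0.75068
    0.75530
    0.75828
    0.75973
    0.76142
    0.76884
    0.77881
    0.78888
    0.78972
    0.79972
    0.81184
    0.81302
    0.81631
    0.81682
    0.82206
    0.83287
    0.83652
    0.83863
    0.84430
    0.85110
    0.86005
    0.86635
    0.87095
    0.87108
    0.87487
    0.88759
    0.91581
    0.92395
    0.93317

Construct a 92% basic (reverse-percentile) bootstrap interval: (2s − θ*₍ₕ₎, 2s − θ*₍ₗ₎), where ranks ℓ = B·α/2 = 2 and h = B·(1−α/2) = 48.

Percentile endpoints at ranks 2 and 48: θ*₍2₎ = 0.54859, θ*₍48₎ = 0.91581.
Basic interval reflects these around s:
  lower = 2 × 0.76646 − 0.91581 = 0.61711
  upper = 2 × 0.76646 − 0.54859 = 0.98433

(0.61711, 0.98433)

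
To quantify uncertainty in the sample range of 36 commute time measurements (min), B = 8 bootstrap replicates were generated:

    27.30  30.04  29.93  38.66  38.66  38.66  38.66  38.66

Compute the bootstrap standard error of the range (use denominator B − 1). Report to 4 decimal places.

Bootstrap SE is the standard deviation of the 8 replicate ranges.
Mean of replicates: (27.30 + 30.04 + 29.93 + 38.66 + 38.66 + 38.66 + 38.66 + 38.66) / 8 = 280.57000 / 8 = 35.07125
Sum of squared deviations: (−7.77125)² + (−5.03125)² + (−5.14125)² + (+3.58875)² + (+3.58875)² + (+3.58875)² + (+3.58875)² + (+3.58875)² = 176.53389
Variance = 176.53389 / 7 = 25.21913
SE* = √25.21913

SE* = 5.0219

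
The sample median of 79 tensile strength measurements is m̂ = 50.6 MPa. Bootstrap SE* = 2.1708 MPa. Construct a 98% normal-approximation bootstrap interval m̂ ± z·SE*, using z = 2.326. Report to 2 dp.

Margin = 2.326 × 2.1708 = 5.049
Interval: 50.6 ± 5.049

(45.55, 55.65)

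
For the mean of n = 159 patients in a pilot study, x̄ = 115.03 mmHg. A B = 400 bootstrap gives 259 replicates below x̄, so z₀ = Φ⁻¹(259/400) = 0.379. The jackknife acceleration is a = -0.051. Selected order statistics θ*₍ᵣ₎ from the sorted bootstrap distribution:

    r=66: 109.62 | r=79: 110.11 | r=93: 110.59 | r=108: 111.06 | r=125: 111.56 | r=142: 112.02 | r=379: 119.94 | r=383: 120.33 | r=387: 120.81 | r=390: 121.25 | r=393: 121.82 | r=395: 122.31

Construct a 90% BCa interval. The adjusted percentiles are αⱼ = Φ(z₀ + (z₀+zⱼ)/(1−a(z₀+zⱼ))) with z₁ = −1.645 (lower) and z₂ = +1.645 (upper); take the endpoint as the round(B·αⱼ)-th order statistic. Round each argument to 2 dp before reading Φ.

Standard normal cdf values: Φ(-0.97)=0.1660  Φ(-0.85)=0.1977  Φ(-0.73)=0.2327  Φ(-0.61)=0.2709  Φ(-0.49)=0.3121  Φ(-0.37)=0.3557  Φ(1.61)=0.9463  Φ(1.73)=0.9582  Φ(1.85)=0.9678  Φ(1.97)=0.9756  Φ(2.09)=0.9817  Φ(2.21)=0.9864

(109.62, 122.31)

Lower: z₀ + z₁ = 0.379 + (-1.645) = -1.266; 1 − a(z₀+z₁) = 1 − (-0.051)(-1.266) = 0.9354; argument = 0.379 + (-1.266)/0.9354 = -0.9744 → -0.97.
α₁ = Φ(-0.97) = 0.1660; rank = round(400 × 0.1660) = 66; θ*₍66₎ = 109.62.
Upper: z₀ + z₂ = 2.024; 1 − a(z₀+z₂) = 1.1032; argument = 2.2136 → 2.21; α₂ = 0.9864; rank = 395; θ*₍395₎ = 122.31.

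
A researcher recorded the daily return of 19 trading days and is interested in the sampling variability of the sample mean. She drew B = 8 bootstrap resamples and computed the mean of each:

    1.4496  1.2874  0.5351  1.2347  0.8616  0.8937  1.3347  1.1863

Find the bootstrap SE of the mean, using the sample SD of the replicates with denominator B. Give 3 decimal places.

SE* = 0.286

Bootstrap SE is the standard deviation of the 8 replicate means.
Mean of replicates: (1.4496 + 1.2874 + 0.5351 + 1.2347 + 0.8616 + 0.8937 + 1.3347 + 1.1863) / 8 = 8.78310 / 8 = 1.09789
Sum of squared deviations: (+0.35171)² + (+0.18951)² + (−0.56279)² + (+0.13681)² + (−0.23629)² + (−0.20419)² + (+0.23681)² + (+0.08841)² = 0.65649
Variance = 0.65649 / 8 = 0.08206
SE* = √0.08206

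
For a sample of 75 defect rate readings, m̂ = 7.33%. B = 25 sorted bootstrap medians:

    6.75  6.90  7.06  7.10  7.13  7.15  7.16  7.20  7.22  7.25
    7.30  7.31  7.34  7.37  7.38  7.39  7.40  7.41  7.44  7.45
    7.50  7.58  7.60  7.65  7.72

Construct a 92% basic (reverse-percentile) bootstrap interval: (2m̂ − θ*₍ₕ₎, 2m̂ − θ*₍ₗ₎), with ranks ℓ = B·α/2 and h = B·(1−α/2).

(7.01, 7.91)

Percentile endpoints at ranks 1 and 24: θ*₍1₎ = 6.75, θ*₍24₎ = 7.65.
Basic interval reflects these around m̂:
  lower = 2 × 7.33 − 7.65 = 7.01
  upper = 2 × 7.33 − 6.75 = 7.91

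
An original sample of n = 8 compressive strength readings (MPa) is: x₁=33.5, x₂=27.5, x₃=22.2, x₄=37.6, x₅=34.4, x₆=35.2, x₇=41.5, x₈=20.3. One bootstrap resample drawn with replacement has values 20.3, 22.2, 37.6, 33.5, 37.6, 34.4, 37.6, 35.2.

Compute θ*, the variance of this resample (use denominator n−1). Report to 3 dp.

θ* = 49.220

Mean = 32.3000; sum of squared deviations = 344.5400
s² = 344.5400 / 7 = 49.2200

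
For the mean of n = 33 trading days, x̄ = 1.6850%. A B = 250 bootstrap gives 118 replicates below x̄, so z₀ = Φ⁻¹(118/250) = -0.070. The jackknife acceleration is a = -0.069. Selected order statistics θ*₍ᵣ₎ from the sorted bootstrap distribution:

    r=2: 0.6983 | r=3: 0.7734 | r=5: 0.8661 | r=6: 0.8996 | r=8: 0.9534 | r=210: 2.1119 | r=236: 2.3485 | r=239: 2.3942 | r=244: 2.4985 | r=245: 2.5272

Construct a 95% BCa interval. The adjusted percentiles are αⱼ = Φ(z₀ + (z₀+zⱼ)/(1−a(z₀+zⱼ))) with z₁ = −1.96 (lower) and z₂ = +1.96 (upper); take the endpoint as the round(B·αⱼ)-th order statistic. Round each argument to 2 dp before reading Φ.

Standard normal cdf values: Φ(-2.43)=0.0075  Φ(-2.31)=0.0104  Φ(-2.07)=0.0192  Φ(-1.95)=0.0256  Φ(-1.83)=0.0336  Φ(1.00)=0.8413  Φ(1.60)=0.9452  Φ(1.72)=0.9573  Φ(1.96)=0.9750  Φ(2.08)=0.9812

(0.6983, 2.3485)

Lower: z₀ + z₁ = -0.070 + (-1.960) = -2.030; 1 − a(z₀+z₁) = 1 − (-0.069)(-2.030) = 0.8599; argument = -0.070 + (-2.030)/0.8599 = -2.4307 → -2.43.
α₁ = Φ(-2.43) = 0.0075; rank = round(250 × 0.0075) = 2; θ*₍2₎ = 0.6983.
Upper: z₀ + z₂ = 1.890; 1 − a(z₀+z₂) = 1.1304; argument = 1.6020 → 1.60; α₂ = 0.9452; rank = 236; θ*₍236₎ = 2.3485.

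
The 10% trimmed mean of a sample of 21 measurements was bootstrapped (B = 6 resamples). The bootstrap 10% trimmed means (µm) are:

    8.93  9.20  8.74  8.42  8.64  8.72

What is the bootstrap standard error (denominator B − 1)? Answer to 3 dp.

SE* = 0.266

Bootstrap SE is the standard deviation of the 6 replicate 10% trimmed means.
Mean of replicates: (8.93 + 9.20 + 8.74 + 8.42 + 8.64 + 8.72) / 6 = 52.6500 / 6 = 8.7750
Sum of squared deviations: (+0.1550)² + (+0.4250)² + (−0.0350)² + (−0.3550)² + (−0.1350)² + (−0.0550)² = 0.3531
Variance = 0.3531 / 5 = 0.0706
SE* = √0.0706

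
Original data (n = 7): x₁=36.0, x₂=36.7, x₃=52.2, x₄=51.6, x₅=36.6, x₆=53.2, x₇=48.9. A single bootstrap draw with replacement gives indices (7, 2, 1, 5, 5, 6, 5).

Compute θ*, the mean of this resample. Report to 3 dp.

θ* = 40.657

Resample values: 48.9, 36.7, 36.0, 36.6, 36.6, 53.2, 36.6.
Mean = (48.9 + 36.7 + 36.0 + 36.6 + 36.6 + 53.2 + 36.6) / 7 = 284.60 / 7 = 40.657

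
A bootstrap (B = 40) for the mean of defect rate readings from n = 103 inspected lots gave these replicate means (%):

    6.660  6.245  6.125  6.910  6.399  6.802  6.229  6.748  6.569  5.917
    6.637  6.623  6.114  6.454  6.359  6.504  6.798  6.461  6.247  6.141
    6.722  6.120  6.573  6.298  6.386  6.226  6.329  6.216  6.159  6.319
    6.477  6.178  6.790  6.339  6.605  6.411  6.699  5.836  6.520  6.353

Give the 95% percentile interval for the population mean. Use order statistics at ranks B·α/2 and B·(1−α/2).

(5.836, 6.802)

Sorted replicates: 5.836, 5.917, 6.114, 6.120, 6.125, 6.141, 6.159, 6.178, 6.216, 6.226, 6.229, 6.245, 6.247, 6.298, 6.319, 6.329, 6.339, 6.353, 6.359, 6.386, 6.399, 6.411, 6.454, 6.461, 6.477, 6.504, 6.520, 6.569, 6.573, 6.605, 6.623, 6.637, 6.660, 6.699, 6.722, 6.748, 6.790, 6.798, 6.802, 6.910
α = 0.05; lower rank = 40 × 0.025 = 1; upper rank = 40 × 0.975 = 39.
The 1st smallest replicate is 5.836; the 39th is 6.802.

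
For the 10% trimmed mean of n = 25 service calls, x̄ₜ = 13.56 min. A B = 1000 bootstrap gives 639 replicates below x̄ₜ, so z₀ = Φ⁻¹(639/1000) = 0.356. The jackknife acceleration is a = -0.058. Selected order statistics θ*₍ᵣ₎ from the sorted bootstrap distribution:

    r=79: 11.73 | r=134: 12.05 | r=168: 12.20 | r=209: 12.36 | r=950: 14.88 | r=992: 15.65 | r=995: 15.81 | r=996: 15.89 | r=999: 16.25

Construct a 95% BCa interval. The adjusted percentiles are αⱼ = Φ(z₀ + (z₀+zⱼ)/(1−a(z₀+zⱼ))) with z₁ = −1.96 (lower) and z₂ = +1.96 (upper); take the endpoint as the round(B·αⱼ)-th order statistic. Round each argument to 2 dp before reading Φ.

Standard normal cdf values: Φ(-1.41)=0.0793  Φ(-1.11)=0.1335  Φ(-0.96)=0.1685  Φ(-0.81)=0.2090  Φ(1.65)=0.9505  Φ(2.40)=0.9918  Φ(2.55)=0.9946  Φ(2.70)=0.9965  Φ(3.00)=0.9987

Lower: z₀ + z₁ = 0.356 + (-1.960) = -1.604; 1 − a(z₀+z₁) = 1 − (-0.058)(-1.604) = 0.9070; argument = 0.356 + (-1.604)/0.9070 = -1.4125 → -1.41.
α₁ = Φ(-1.41) = 0.0793; rank = round(1000 × 0.0793) = 79; θ*₍79₎ = 11.73.
Upper: z₀ + z₂ = 2.316; 1 − a(z₀+z₂) = 1.1343; argument = 2.3977 → 2.40; α₂ = 0.9918; rank = 992; θ*₍992₎ = 15.65.

(11.73, 15.65)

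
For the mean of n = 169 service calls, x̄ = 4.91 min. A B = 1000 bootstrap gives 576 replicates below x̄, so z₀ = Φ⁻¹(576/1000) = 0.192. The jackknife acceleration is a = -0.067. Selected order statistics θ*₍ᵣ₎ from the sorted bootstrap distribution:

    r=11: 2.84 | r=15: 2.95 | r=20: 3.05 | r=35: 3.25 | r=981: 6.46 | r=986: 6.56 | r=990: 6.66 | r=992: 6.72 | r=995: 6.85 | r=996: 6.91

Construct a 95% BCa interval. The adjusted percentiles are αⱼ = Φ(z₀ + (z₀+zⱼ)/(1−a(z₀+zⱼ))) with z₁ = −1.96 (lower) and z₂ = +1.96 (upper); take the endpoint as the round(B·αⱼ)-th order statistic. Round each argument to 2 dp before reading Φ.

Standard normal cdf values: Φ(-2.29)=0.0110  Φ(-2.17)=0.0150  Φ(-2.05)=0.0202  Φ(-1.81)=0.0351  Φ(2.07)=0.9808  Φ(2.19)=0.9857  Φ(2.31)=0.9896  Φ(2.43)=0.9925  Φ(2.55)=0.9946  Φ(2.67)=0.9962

(3.25, 6.46)

Lower: z₀ + z₁ = 0.192 + (-1.960) = -1.768; 1 − a(z₀+z₁) = 1 − (-0.067)(-1.768) = 0.8815; argument = 0.192 + (-1.768)/0.8815 = -1.8136 → -1.81.
α₁ = Φ(-1.81) = 0.0351; rank = round(1000 × 0.0351) = 35; θ*₍35₎ = 3.25.
Upper: z₀ + z₂ = 2.152; 1 − a(z₀+z₂) = 1.1442; argument = 2.0728 → 2.07; α₂ = 0.9808; rank = 981; θ*₍981₎ = 6.46.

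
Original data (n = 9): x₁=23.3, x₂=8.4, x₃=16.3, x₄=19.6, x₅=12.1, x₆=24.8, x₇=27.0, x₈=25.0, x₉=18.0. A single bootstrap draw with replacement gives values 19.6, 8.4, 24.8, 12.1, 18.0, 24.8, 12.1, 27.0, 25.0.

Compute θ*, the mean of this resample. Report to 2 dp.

Mean = (19.6 + 8.4 + 24.8 + 12.1 + 18.0 + 24.8 + 12.1 + 27.0 + 25.0) / 9 = 171.80 / 9 = 19.09

θ* = 19.09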